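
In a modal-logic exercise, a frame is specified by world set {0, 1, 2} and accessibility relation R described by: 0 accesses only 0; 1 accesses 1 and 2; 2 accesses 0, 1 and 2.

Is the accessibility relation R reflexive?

Yes

Reflexive: yes — every world is R-related to itself.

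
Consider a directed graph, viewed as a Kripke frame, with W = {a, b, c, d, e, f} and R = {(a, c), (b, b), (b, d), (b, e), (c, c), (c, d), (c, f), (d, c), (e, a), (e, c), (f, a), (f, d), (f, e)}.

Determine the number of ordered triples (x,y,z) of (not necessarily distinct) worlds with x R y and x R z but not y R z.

Enumerating: (b,d,b), (b,d,d), (b,d,e), (b,e,b), (b,e,d), (b,e,e), (c,d,d), (c,d,f), (c,f,c), (c,f,f), (e,a,a), (e,c,a), … and 8 more.
Total: 20.

20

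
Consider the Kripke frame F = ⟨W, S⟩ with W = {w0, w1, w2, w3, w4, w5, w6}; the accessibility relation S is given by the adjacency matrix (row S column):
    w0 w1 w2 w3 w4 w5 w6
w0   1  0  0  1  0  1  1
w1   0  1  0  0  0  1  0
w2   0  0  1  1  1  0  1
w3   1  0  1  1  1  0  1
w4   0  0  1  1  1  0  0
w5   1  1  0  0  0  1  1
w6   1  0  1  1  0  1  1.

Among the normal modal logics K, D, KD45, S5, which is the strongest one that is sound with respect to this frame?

D

Serial (axiom D): yes — every world has a successor (e.g. w0 S w0).
Euclidean (axiom 5): no — w0 S w3 and w0 S w5, but not w3 S w5.
Transitive (axiom 4): no — w0 S w3 and w3 S w2, but not w0 S w2.
Reflexive (axiom T): yes — every world is S-related to itself.
So F validates K, D; KD45 would additionally require S to be Euclidean and transitive. The strongest is D.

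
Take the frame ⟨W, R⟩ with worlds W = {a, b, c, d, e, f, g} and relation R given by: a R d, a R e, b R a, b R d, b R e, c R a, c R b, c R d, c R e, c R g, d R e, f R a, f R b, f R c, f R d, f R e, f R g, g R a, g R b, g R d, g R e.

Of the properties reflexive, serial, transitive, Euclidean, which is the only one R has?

Reflexive: no — a is not related to itself.
Serial: no — e has no R-successor.
Transitive: yes — every two-step R-path is closed by a direct edge.
Euclidean: no — a R e and a R d, but not e R d.
Only transitive holds.

transitive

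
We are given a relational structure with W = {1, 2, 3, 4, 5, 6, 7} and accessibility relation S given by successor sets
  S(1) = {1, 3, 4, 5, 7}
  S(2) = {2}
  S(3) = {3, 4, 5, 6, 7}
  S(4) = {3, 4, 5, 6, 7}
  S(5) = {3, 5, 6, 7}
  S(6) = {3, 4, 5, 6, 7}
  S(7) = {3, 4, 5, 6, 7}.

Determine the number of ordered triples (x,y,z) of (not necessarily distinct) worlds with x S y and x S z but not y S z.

Enumerating: (1,3,1), (1,4,1), (1,5,1), (1,5,4), (1,7,1), (3,5,4), (4,5,4), (6,5,4), (7,5,4).

9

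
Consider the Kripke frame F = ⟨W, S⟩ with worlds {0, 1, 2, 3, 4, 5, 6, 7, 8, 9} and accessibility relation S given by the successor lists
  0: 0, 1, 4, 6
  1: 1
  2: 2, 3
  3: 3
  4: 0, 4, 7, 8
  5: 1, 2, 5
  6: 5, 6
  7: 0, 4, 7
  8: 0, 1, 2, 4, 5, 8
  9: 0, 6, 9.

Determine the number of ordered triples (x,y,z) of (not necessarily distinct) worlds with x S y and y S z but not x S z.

20

Enumerating: (0,4,7), (0,4,8), (0,6,5), (4,0,1), (4,0,6), (4,8,1), (4,8,2), (4,8,5), (5,2,3), (6,5,1), (6,5,2), (7,0,1), … and 8 more.
Total: 20.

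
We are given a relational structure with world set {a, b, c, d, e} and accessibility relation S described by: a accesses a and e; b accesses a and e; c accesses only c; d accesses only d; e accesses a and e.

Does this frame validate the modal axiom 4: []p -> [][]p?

The schema 4 characterises exactly the transitive frames.
Transitive: yes — every two-step S-path is closed by a direct edge.

Yes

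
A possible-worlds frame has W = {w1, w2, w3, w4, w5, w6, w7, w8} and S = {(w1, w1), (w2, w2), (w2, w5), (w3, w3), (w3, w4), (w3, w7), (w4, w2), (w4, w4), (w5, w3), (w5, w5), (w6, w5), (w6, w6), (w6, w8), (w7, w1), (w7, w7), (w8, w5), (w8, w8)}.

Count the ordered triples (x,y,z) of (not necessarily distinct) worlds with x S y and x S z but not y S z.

Enumerating: (w2,w5,w2), (w3,w4,w3), (w3,w4,w7), (w3,w7,w3), (w3,w7,w4), (w4,w2,w4), (w5,w3,w5), (w6,w5,w6), (w6,w5,w8), (w6,w8,w6), (w7,w1,w7), (w8,w5,w8).

12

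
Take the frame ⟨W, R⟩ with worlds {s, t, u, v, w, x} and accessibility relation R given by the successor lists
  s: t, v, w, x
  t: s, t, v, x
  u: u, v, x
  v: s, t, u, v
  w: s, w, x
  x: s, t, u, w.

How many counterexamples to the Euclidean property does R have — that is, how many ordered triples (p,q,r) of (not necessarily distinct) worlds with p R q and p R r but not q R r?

30

Enumerating: (s,t,w), (s,v,w), (s,v,x), (s,w,t), (s,w,v), (s,x,v), (s,x,x), (t,s,s), (t,v,x), (t,x,v), (t,x,x), (u,v,x), … and 18 more.
Total: 30.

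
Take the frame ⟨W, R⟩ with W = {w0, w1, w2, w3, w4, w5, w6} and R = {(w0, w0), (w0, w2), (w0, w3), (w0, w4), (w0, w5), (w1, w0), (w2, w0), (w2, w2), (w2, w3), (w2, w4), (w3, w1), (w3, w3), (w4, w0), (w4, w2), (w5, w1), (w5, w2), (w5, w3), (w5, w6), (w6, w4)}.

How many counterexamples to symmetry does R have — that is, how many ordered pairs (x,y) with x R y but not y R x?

10

Enumerating: (w0,w3), (w0,w5), (w1,w0), (w2,w3), (w3,w1), (w5,w1), (w5,w2), (w5,w3), (w5,w6), (w6,w4).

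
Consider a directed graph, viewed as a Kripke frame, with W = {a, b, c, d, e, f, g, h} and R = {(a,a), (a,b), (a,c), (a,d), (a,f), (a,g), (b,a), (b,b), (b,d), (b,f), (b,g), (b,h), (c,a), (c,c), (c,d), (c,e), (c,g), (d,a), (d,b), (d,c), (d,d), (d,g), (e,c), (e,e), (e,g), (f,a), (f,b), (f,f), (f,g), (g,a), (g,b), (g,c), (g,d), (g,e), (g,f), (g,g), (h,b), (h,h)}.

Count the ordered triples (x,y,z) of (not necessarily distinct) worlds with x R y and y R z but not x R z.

36

Enumerating: (a,b,h), (a,c,e), (a,g,e), (b,a,c), (b,d,c), (b,g,c), (b,g,e), (c,a,b), (c,a,f), (c,d,b), (c,g,b), (c,g,f), … and 24 more.
Total: 36.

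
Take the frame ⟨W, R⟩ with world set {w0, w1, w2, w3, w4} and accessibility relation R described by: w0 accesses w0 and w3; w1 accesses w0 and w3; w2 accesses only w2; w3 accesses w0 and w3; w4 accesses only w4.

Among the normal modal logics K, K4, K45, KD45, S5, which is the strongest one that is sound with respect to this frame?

Transitive (axiom 4): yes — every two-step R-path is closed by a direct edge.
Euclidean (axiom 5): yes — any two successors of a common world are R-related.
Serial (axiom D): yes — every world has a successor (e.g. w0 R w0).
Reflexive (axiom T): no — w1 is not related to itself.
So F validates K, K4, K45, KD45; S5 would additionally require R to be reflexive. The strongest is KD45.

KD45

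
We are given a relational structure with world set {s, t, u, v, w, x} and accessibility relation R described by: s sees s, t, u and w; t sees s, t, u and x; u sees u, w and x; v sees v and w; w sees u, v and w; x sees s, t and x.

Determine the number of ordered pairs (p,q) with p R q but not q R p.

5

Enumerating: (s,u), (s,w), (t,u), (u,x), (x,s).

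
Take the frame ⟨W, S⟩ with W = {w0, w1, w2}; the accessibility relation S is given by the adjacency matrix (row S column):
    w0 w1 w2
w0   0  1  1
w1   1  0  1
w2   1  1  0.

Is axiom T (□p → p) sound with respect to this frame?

By correspondence theory, T is valid on a frame iff S is reflexive.
Reflexive: no — w0 is not related to itself.

No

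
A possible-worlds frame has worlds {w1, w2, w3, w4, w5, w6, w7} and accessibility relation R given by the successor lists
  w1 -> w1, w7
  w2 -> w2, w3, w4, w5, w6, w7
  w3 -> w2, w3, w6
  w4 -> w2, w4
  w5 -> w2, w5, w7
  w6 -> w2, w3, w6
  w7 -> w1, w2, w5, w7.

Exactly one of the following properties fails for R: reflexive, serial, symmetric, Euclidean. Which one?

Euclidean

Reflexive: yes — every world is R-related to itself.
Serial: yes — every world has a successor (e.g. w1 R w1).
Symmetric: yes — every pair in R has its reverse in R.
Euclidean: no — w2 R w3 and w2 R w4, but not w3 R w4.
Only Euclidean fails.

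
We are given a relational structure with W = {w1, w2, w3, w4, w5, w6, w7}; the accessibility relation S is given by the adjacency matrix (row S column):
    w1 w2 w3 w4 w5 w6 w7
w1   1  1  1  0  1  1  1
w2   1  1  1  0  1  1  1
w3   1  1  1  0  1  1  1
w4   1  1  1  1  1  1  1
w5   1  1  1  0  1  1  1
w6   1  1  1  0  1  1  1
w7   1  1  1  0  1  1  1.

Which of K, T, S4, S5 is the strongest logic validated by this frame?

Reflexive (axiom T): yes — every world is S-related to itself.
Transitive (axiom 4): yes — every two-step S-path is closed by a direct edge.
Euclidean (axiom 5): no — w4 S w1 and w4 S w4, but not w1 S w4.
So F validates K, T, S4; S5 would additionally require S to be Euclidean. The strongest is S4.

S4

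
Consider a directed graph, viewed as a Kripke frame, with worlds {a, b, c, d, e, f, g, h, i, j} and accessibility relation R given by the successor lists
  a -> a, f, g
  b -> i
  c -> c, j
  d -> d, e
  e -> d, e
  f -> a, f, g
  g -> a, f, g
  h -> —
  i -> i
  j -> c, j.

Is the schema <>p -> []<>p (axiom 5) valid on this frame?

By correspondence theory, 5 is valid on a frame iff R is Euclidean.
Euclidean: yes — any two successors of a common world are R-related.

Yes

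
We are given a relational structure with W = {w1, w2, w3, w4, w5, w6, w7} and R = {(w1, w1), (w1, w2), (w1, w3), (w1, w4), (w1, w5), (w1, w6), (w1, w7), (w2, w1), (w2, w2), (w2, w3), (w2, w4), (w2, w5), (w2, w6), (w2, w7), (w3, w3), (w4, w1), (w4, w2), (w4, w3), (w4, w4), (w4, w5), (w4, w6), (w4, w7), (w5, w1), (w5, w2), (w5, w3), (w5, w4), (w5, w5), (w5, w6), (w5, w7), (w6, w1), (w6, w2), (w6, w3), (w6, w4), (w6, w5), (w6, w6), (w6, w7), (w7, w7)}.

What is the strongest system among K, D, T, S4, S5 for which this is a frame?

Serial (axiom D): yes — every world has a successor (e.g. w1 R w1).
Reflexive (axiom T): yes — every world is R-related to itself.
Transitive (axiom 4): yes — every two-step R-path is closed by a direct edge.
Euclidean (axiom 5): no — w1 R w3 and w1 R w2, but not w3 R w2.
So F validates K, D, T, S4; S5 would additionally require R to be Euclidean. The strongest is S4.

S4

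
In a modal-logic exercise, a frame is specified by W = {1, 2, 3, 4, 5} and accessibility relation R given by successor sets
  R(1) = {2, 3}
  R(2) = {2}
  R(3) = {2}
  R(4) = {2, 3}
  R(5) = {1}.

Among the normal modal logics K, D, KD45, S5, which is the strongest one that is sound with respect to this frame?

D

Serial (axiom D): yes — every world has a successor (e.g. 1 R 2).
Euclidean (axiom 5): no — 1 R 2 and 1 R 3, but not 2 R 3.
Transitive (axiom 4): no — 5 R 1 and 1 R 2, but not 5 R 2.
Reflexive (axiom T): no — 1 is not related to itself.
So F validates K, D; KD45 would additionally require R to be Euclidean and transitive. The strongest is D.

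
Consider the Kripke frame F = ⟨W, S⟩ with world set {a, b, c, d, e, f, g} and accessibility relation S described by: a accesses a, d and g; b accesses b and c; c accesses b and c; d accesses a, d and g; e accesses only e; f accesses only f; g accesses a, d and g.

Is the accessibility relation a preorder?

Reflexive: yes — every world is S-related to itself.
Transitive: yes — every two-step S-path is closed by a direct edge.
So S is a preorder.

Yes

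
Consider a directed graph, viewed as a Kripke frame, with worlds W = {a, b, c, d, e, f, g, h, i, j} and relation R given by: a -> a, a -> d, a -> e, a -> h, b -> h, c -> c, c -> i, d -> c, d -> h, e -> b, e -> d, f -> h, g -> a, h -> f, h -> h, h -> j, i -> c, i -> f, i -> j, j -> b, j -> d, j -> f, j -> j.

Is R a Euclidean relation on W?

No

Euclidean: no — a R d and a R e, but not d R e.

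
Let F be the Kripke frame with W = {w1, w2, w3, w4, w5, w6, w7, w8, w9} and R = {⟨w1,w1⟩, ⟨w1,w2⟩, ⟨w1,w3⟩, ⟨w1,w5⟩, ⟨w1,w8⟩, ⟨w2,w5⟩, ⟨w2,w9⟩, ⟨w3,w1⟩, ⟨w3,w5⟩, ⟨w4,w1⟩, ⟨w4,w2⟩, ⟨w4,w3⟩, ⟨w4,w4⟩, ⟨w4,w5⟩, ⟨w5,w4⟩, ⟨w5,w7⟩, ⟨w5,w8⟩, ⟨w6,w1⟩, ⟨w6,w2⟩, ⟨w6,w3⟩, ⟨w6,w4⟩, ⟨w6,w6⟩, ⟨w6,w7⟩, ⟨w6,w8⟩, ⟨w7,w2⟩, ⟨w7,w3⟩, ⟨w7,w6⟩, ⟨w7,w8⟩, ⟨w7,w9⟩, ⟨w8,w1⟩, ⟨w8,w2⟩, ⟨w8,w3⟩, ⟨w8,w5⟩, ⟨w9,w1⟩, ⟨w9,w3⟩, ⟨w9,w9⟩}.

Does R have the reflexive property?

No

Reflexive: no — w2 is not related to itself.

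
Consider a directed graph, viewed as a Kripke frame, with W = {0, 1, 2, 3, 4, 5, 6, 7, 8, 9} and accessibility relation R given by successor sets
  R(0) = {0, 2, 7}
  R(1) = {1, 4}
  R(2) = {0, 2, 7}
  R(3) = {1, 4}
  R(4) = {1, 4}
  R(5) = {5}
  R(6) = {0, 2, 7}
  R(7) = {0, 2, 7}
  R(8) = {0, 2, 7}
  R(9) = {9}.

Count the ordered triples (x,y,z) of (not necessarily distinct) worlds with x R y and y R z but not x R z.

0

R is transitive; there are no such tuples.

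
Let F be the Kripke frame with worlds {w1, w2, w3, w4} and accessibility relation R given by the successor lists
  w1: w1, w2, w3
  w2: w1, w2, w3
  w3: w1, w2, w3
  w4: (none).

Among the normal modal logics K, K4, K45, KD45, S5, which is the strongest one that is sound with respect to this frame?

Transitive (axiom 4): yes — every two-step R-path is closed by a direct edge.
Euclidean (axiom 5): yes — any two successors of a common world are R-related.
Serial (axiom D): no — w4 has no R-successor.
Reflexive (axiom T): no — w4 is not related to itself.
So F validates K, K4, K45; KD45 would additionally require R to be serial. The strongest is K45.

K45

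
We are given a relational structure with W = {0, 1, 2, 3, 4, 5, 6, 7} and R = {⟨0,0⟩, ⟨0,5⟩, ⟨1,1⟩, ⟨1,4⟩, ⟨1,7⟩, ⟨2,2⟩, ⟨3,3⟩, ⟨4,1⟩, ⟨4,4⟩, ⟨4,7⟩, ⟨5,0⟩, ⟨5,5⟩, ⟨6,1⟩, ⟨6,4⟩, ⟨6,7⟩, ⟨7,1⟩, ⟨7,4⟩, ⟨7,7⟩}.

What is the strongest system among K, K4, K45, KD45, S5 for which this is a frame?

KD45

Transitive (axiom 4): yes — every two-step R-path is closed by a direct edge.
Euclidean (axiom 5): yes — any two successors of a common world are R-related.
Serial (axiom D): yes — every world has a successor (e.g. 0 R 0).
Reflexive (axiom T): no — 6 is not related to itself.
So F validates K, K4, K45, KD45; S5 would additionally require R to be reflexive. The strongest is KD45.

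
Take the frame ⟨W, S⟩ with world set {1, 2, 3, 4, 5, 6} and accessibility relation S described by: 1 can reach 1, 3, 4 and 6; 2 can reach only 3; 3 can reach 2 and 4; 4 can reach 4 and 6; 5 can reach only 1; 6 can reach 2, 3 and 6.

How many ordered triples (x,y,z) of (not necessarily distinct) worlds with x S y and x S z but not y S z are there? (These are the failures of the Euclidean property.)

16

Enumerating: (1,3,1), (1,3,3), (1,3,6), (1,4,1), (1,4,3), (1,6,1), (1,6,4), (2,3,3), (3,2,2), (3,2,4), (3,4,2), (4,6,4), (6,2,2), (6,2,6), (6,3,3), (6,3,6).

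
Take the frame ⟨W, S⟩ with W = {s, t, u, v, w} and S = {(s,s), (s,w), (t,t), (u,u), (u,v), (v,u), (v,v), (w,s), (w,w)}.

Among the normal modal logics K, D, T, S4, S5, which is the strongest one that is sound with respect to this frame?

Serial (axiom D): yes — every world has a successor (e.g. s S s).
Reflexive (axiom T): yes — every world is S-related to itself.
Transitive (axiom 4): yes — every two-step S-path is closed by a direct edge.
Euclidean (axiom 5): yes — any two successors of a common world are S-related.
So F validates K, D, T, S4, S5. The strongest is S5.

S5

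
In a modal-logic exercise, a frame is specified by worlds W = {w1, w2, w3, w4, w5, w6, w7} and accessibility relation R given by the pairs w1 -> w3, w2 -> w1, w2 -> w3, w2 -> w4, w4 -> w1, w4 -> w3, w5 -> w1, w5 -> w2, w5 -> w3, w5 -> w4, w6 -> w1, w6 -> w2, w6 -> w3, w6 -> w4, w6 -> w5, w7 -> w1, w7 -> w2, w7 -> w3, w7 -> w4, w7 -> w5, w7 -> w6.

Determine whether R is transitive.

Yes

Transitive: yes — every two-step R-path is closed by a direct edge.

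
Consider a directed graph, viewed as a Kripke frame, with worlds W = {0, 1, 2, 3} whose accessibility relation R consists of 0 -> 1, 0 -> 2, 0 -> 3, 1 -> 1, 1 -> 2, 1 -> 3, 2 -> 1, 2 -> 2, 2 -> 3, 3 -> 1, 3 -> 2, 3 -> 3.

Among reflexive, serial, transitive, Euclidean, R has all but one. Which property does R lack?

reflexive

Reflexive: no — 0 is not related to itself.
Serial: yes — every world has a successor (e.g. 0 R 1).
Transitive: yes — every two-step R-path is closed by a direct edge.
Euclidean: yes — any two successors of a common world are R-related.
Only reflexive fails.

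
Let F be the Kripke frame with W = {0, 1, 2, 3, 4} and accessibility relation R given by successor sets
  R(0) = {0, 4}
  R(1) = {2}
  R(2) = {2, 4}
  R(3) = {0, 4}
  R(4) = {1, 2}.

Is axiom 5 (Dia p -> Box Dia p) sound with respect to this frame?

By correspondence theory, 5 is valid on a frame iff R is Euclidean.
Euclidean: no — 3 R 4 and 3 R 0, but not 4 R 0.

No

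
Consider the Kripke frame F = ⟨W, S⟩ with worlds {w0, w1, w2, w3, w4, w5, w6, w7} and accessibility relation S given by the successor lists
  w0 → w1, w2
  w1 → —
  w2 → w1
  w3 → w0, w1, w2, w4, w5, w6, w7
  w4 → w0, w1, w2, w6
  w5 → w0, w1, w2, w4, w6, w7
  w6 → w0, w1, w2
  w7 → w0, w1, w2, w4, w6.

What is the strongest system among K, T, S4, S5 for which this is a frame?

Reflexive (axiom T): no — w0 is not related to itself.
Transitive (axiom 4): yes — every two-step S-path is closed by a direct edge.
Euclidean (axiom 5): no — w0 S w1 and w0 S w2, but not w1 S w2.
So F validates K; T would additionally require S to be reflexive. The strongest is K.

K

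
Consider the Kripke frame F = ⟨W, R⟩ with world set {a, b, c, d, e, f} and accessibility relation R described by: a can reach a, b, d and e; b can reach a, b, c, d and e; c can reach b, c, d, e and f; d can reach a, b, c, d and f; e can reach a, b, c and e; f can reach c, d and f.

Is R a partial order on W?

No

Reflexive: yes — every world is R-related to itself.
Transitive: no — a R b and b R c, but not a R c.
Antisymmetric: no — a R b and b R a with a ≠ b.
So R is not a partial order.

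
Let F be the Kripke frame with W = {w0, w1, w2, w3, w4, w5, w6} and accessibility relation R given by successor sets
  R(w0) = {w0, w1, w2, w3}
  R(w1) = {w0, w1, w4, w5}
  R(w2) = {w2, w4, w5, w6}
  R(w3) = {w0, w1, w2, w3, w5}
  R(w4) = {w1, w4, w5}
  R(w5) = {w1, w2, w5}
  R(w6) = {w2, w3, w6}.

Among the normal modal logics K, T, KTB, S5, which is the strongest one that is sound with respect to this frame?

Reflexive (axiom T): yes — every world is R-related to itself.
Symmetric (axiom B): no — w0 R w2 but not w2 R w0.
Euclidean (axiom 5): no — w0 R w1 and w0 R w2, but not w1 R w2.
So F validates K, T; KTB would additionally require R to be symmetric. The strongest is T.

T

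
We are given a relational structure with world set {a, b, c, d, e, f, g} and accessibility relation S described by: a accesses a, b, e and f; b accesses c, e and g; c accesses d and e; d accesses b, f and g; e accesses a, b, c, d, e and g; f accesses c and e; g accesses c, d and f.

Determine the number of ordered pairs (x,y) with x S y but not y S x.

13

Enumerating: (a,b), (a,f), (b,c), (b,g), (c,d), (d,b), (d,f), (e,d), (e,g), (f,c), (f,e), (g,c), (g,f).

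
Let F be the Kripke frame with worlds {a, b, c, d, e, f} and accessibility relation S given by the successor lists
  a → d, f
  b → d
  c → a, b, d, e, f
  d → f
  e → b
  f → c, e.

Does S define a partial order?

Reflexive: no — a is not related to itself.
Transitive: no — a S f and f S c, but not a S c.
Antisymmetric: no — c S f and f S c with c ≠ f.
So S is not a partial order.

No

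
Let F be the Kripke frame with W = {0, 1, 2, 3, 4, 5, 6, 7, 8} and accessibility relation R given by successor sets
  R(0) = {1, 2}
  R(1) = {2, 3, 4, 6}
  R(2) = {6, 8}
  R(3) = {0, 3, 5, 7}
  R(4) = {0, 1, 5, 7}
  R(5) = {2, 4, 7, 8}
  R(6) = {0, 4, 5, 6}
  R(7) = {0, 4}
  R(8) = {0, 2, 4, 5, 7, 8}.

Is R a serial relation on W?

Yes

Serial: yes — every world has a successor (e.g. 0 R 1).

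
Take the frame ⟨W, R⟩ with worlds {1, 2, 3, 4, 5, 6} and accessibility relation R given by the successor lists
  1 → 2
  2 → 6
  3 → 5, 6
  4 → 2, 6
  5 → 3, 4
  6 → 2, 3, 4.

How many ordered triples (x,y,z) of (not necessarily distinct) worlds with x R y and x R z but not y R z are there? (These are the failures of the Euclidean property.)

Enumerating: (1,2,2), (2,6,6), (3,5,5), (3,5,6), (3,6,5), (3,6,6), (4,2,2), (4,6,6), (5,3,3), (5,3,4), (5,4,3), (5,4,4), … and 8 more.
Total: 20.

20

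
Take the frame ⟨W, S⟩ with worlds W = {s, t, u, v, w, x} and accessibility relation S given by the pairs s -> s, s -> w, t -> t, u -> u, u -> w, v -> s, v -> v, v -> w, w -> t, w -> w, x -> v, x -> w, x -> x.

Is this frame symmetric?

Symmetric: no — s S w but not w S s.

No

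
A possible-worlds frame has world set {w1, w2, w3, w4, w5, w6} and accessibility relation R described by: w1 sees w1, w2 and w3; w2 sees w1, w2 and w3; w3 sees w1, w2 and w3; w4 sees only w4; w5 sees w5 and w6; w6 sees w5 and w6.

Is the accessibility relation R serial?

Serial: yes — every world has a successor (e.g. w1 R w1).

Yes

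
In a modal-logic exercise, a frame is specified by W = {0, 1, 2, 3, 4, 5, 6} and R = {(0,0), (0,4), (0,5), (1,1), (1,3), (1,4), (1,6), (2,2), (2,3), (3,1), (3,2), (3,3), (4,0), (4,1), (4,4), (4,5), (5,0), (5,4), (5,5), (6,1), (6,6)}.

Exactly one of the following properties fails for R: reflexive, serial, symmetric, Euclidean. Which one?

Reflexive: yes — every world is R-related to itself.
Serial: yes — every world has a successor (e.g. 0 R 0).
Symmetric: yes — every pair in R has its reverse in R.
Euclidean: no — 1 R 3 and 1 R 4, but not 3 R 4.
Only Euclidean fails.

Euclidean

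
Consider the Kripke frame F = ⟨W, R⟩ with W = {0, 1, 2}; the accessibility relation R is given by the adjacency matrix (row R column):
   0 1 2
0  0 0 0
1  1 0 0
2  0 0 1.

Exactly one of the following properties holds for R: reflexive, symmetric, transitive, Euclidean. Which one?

transitive

Reflexive: no — 0 is not related to itself.
Symmetric: no — 1 R 0 but not 0 R 1.
Transitive: yes — every two-step R-path is closed by a direct edge.
Euclidean: no — 1 R 0 and 1 R 0, but not 0 R 0.
Only transitive holds.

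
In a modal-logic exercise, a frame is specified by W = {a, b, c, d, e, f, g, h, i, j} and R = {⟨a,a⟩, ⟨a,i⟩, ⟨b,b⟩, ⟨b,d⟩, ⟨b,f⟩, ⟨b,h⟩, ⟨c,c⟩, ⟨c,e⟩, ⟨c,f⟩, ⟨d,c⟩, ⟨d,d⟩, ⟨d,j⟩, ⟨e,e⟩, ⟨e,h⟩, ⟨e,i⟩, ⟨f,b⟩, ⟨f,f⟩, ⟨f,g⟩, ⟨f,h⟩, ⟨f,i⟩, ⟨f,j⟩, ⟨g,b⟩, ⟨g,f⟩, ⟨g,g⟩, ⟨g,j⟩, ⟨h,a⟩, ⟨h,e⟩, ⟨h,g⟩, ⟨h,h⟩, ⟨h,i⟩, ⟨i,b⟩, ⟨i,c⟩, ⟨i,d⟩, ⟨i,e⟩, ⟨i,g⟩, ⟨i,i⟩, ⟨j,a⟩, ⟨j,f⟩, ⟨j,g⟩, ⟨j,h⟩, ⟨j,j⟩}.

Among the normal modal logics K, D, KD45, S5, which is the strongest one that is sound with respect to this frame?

D

Serial (axiom D): yes — every world has a successor (e.g. a R a).
Euclidean (axiom 5): no — b R d and b R f, but not d R f.
Transitive (axiom 4): no — a R i and i R b, but not a R b.
Reflexive (axiom T): yes — every world is R-related to itself.
So F validates K, D; KD45 would additionally require R to be Euclidean and transitive. The strongest is D.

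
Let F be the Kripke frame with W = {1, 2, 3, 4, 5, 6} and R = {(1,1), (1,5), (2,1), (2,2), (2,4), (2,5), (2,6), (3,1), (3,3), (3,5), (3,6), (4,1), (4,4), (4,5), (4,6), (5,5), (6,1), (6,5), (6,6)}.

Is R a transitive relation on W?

Transitive: yes — every two-step R-path is closed by a direct edge.

Yes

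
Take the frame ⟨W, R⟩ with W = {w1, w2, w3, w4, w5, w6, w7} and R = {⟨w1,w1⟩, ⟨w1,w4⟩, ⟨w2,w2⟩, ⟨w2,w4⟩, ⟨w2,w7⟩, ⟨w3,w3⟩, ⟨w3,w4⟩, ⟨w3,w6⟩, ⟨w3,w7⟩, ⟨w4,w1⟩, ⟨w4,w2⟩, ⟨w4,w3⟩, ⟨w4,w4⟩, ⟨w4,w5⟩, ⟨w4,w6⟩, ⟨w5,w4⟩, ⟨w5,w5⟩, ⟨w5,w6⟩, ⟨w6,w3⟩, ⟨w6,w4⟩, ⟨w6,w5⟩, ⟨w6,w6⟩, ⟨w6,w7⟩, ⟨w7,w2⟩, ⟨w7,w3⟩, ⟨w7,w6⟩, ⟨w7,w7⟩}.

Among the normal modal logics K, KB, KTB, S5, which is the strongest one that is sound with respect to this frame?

Symmetric (axiom B): yes — every pair in R has its reverse in R.
Reflexive (axiom T): yes — every world is R-related to itself.
Euclidean (axiom 5): no — w2 R w4 and w2 R w7, but not w4 R w7.
So F validates K, KB, KTB; S5 would additionally require R to be Euclidean. The strongest is KTB.

KTB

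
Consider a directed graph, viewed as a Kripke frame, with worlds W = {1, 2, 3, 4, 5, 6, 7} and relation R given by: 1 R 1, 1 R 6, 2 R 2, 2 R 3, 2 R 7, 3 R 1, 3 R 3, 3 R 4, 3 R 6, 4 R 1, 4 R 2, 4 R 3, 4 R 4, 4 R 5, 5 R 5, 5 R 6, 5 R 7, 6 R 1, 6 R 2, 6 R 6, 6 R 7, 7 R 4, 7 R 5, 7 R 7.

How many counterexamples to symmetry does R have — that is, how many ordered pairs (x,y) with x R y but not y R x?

Enumerating: (2,3), (2,7), (3,1), (3,6), (4,1), (4,2), (4,5), (5,6), (6,2), (6,7), (7,4).

11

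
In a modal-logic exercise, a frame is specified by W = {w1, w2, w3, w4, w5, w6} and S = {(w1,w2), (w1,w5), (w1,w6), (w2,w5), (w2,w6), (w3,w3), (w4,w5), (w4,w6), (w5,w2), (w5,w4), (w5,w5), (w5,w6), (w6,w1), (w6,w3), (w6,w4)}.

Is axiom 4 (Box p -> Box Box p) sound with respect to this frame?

By correspondence theory, 4 is valid on a frame iff S is transitive.
Transitive: no — w1 S w5 and w5 S w4, but not w1 S w4.

No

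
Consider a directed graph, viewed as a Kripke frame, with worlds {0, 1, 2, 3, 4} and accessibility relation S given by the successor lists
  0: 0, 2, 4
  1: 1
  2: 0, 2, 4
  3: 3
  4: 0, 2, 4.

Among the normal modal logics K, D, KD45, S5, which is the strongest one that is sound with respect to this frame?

Serial (axiom D): yes — every world has a successor (e.g. 0 S 0).
Euclidean (axiom 5): yes — any two successors of a common world are S-related.
Transitive (axiom 4): yes — every two-step S-path is closed by a direct edge.
Reflexive (axiom T): yes — every world is S-related to itself.
So F validates K, D, KD45, S5. The strongest is S5.

S5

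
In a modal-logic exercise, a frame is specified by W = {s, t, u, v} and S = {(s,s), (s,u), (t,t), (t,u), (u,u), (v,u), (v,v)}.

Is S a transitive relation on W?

Transitive: yes — every two-step S-path is closed by a direct edge.

Yes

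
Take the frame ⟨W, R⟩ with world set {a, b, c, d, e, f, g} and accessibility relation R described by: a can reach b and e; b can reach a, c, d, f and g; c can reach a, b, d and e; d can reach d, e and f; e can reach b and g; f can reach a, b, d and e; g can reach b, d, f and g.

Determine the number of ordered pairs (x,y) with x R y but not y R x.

12

Enumerating: (a,e), (b,d), (c,a), (c,d), (c,e), (d,e), (e,b), (e,g), (f,a), (f,e), (g,d), (g,f).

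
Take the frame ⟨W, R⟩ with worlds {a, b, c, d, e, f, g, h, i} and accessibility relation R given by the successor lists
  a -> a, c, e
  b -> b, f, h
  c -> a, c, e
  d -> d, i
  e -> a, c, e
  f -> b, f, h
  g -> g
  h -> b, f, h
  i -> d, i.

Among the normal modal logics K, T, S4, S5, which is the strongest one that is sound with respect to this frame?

Reflexive (axiom T): yes — every world is R-related to itself.
Transitive (axiom 4): yes — every two-step R-path is closed by a direct edge.
Euclidean (axiom 5): yes — any two successors of a common world are R-related.
So F validates K, T, S4, S5. The strongest is S5.

S5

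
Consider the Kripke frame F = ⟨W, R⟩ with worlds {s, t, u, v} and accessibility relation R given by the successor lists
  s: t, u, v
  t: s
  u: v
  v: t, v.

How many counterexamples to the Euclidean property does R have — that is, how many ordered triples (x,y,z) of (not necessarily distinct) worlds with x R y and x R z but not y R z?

Enumerating: (s,t,t), (s,t,u), (s,t,v), (s,u,t), (s,u,u), (s,v,u), (t,s,s), (v,t,t), (v,t,v).

9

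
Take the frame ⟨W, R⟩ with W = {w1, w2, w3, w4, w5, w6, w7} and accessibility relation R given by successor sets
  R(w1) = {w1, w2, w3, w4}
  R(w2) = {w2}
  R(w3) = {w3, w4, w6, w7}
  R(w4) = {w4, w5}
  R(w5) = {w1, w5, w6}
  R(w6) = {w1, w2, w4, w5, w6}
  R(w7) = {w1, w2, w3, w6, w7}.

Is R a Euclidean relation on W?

Euclidean: no — w1 R w2 and w1 R w3, but not w2 R w3.

No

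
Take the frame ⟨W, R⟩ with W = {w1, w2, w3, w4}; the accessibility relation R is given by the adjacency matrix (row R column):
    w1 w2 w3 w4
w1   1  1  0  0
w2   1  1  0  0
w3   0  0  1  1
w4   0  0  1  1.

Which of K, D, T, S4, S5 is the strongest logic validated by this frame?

S5

Serial (axiom D): yes — every world has a successor (e.g. w1 R w1).
Reflexive (axiom T): yes — every world is R-related to itself.
Transitive (axiom 4): yes — every two-step R-path is closed by a direct edge.
Euclidean (axiom 5): yes — any two successors of a common world are R-related.
So F validates K, D, T, S4, S5. The strongest is S5.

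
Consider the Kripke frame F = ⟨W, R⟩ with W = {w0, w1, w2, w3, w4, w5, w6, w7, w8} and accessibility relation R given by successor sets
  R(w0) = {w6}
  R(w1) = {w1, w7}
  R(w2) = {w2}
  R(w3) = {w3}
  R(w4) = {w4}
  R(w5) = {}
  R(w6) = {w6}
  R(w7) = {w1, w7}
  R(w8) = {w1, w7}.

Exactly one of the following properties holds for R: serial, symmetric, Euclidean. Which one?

Serial: no — w5 has no R-successor.
Symmetric: no — w0 R w6 but not w6 R w0.
Euclidean: yes — any two successors of a common world are R-related.
Only Euclidean holds.

Euclidean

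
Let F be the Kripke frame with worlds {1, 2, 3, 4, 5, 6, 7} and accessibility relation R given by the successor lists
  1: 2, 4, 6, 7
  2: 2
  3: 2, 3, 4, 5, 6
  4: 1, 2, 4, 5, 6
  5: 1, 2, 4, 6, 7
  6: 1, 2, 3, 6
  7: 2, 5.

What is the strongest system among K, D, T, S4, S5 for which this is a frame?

D

Serial (axiom D): yes — every world has a successor (e.g. 1 R 2).
Reflexive (axiom T): no — 1 is not related to itself.
Transitive (axiom 4): no — 1 R 4 and 4 R 5, but not 1 R 5.
Euclidean (axiom 5): no — 1 R 2 and 1 R 4, but not 2 R 4.
So F validates K, D; T would additionally require R to be reflexive. The strongest is D.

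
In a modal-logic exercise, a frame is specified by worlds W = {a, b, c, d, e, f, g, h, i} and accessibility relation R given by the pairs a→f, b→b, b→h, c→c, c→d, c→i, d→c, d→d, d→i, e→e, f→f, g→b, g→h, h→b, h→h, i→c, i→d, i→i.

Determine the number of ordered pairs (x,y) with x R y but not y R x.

Enumerating: (a,f), (g,b), (g,h).

3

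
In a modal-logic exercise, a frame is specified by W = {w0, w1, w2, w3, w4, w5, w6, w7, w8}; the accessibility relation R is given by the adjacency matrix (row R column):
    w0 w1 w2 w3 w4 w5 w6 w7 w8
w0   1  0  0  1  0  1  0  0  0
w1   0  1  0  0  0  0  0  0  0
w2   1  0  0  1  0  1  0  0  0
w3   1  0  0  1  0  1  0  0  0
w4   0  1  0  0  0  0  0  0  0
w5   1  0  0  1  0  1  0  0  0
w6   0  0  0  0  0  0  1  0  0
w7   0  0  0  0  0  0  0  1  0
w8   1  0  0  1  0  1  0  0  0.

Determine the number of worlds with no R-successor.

0

R is serial; there are no such worlds.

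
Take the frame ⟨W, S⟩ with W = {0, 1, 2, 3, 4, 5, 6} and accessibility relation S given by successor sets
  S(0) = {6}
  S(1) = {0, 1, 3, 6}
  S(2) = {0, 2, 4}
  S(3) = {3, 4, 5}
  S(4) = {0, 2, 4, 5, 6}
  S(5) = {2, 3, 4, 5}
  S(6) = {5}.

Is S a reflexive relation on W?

No

Reflexive: no — 0 is not related to itself.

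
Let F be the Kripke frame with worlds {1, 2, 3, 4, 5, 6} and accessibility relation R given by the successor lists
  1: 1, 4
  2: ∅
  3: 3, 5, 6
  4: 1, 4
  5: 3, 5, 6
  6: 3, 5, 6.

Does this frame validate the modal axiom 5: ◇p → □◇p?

Yes

The schema 5 characterises exactly the Euclidean frames.
Euclidean: yes — any two successors of a common world are R-related.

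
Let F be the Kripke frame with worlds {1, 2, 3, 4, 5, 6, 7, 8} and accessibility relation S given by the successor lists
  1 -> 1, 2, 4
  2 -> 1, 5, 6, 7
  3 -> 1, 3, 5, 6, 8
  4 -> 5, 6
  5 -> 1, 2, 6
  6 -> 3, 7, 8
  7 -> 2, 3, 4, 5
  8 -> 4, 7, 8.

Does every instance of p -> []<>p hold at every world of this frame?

No

Axiom B corresponds to the accessibility relation being symmetric.
Symmetric: no — 1 S 4 but not 4 S 1.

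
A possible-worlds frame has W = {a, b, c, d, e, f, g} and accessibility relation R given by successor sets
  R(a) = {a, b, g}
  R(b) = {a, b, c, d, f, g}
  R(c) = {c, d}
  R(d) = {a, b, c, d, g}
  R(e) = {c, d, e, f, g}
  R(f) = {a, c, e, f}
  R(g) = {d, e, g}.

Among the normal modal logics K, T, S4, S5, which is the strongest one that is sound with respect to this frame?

Reflexive (axiom T): yes — every world is R-related to itself.
Transitive (axiom 4): no — a R b and b R c, but not a R c.
Euclidean (axiom 5): no — a R g and a R b, but not g R b.
So F validates K, T; S4 would additionally require R to be transitive. The strongest is T.

T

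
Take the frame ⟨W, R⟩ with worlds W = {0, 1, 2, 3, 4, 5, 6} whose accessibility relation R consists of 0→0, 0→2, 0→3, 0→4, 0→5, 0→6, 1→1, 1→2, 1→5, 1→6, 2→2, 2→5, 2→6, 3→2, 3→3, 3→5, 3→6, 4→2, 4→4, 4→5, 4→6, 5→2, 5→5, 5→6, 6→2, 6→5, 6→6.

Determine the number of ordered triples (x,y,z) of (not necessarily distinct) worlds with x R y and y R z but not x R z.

0

R is transitive; there are no such tuples.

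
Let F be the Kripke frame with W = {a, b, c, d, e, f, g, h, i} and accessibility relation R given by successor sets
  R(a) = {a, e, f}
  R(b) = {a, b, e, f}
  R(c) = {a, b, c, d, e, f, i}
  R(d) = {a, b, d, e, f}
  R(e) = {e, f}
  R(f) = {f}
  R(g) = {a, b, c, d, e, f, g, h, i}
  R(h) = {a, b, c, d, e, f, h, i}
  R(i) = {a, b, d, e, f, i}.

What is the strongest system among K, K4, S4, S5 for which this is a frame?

Transitive (axiom 4): yes — every two-step R-path is closed by a direct edge.
Reflexive (axiom T): yes — every world is R-related to itself.
Euclidean (axiom 5): no — a R f and a R e, but not f R e.
So F validates K, K4, S4; S5 would additionally require R to be Euclidean. The strongest is S4.

S4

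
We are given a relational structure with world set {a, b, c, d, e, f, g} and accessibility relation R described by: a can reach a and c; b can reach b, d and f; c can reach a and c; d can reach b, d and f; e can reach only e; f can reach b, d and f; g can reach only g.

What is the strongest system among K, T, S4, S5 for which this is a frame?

Reflexive (axiom T): yes — every world is R-related to itself.
Transitive (axiom 4): yes — every two-step R-path is closed by a direct edge.
Euclidean (axiom 5): yes — any two successors of a common world are R-related.
So F validates K, T, S4, S5. The strongest is S5.

S5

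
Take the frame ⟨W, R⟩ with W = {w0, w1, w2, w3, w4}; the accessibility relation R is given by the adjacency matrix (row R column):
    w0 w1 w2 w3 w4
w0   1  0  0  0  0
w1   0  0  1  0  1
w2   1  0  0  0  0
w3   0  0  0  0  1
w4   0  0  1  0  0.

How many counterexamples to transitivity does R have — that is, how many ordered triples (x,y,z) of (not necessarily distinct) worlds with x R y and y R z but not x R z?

3

Enumerating: (w1,w2,w0), (w3,w4,w2), (w4,w2,w0).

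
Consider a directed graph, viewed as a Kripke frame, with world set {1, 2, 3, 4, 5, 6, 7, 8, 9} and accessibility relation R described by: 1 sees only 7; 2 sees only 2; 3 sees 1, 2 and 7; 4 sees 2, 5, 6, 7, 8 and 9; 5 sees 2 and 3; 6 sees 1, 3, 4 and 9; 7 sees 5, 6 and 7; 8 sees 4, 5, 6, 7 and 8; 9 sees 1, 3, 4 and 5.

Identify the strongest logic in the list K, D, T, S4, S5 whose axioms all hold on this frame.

D

Serial (axiom D): yes — every world has a successor (e.g. 1 R 7).
Reflexive (axiom T): no — 1 is not related to itself.
Transitive (axiom 4): no — 1 R 7 and 7 R 5, but not 1 R 5.
Euclidean (axiom 5): no — 3 R 1 and 3 R 2, but not 1 R 2.
So F validates K, D; T would additionally require R to be reflexive. The strongest is D.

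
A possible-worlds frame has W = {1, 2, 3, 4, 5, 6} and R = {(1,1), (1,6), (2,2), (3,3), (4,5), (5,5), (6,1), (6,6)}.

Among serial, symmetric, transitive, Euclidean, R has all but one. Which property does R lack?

Serial: yes — every world has a successor (e.g. 1 R 1).
Symmetric: no — 4 R 5 but not 5 R 4.
Transitive: yes — every two-step R-path is closed by a direct edge.
Euclidean: yes — any two successors of a common world are R-related.
Only symmetric fails.

symmetric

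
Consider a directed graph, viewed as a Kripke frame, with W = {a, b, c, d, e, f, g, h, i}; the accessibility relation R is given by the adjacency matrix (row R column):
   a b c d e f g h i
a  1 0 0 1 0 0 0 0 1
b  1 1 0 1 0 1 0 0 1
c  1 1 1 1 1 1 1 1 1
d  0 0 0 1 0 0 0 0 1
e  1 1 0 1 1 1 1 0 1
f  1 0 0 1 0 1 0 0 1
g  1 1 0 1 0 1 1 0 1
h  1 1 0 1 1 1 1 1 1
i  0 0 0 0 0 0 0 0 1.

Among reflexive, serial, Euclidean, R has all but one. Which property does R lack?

Reflexive: yes — every world is R-related to itself.
Serial: yes — every world has a successor (e.g. a R a).
Euclidean: no — a R i and a R d, but not i R d.
Only Euclidean fails.

Euclidean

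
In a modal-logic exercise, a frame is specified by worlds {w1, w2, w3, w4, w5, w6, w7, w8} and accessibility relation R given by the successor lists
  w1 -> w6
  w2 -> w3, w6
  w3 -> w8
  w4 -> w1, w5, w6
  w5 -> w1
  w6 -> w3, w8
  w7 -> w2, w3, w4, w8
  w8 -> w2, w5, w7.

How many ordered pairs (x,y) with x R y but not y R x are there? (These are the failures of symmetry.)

15

Enumerating: (w1,w6), (w2,w3), (w2,w6), (w3,w8), (w4,w1), (w4,w5), (w4,w6), (w5,w1), (w6,w3), (w6,w8), (w7,w2), (w7,w3), (w7,w4), (w8,w2), (w8,w5).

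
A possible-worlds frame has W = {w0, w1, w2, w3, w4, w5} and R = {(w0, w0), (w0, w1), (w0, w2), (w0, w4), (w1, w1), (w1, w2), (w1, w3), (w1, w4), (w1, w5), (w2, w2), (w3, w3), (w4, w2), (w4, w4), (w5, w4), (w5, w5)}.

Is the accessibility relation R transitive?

Transitive: no — w0 R w1 and w1 R w3, but not w0 R w3.

No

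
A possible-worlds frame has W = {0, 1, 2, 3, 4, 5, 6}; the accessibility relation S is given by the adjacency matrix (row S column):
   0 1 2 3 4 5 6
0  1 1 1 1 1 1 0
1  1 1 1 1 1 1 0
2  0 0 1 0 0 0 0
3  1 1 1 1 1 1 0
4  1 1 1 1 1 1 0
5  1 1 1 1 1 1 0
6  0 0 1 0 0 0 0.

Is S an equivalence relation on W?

Reflexive: no — 6 is not related to itself.
Symmetric: no — 0 S 2 but not 2 S 0.
Transitive: yes — every two-step S-path is closed by a direct edge.
So S is not an equivalence relation.

No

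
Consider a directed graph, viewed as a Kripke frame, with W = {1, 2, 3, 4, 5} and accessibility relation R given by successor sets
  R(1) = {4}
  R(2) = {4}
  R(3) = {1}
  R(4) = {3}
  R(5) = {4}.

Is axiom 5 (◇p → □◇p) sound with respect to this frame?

No

Axiom 5 corresponds to the accessibility relation being Euclidean.
Euclidean: no — 1 R 4 and 1 R 4, but not 4 R 4.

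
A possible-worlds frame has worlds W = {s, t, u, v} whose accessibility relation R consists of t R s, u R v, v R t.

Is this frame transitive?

Transitive: no — u R v and v R t, but not u R t.

No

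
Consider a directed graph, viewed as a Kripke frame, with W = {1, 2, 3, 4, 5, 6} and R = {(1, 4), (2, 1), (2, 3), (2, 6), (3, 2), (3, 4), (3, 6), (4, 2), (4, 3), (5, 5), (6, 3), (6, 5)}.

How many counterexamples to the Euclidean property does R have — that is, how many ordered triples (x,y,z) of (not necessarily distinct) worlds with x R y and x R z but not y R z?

20

Enumerating: (1,4,4), (2,1,1), (2,1,3), (2,1,6), (2,3,1), (2,3,3), (2,6,1), (2,6,6), (3,2,2), (3,2,4), (3,4,4), (3,4,6), … and 8 more.
Total: 20.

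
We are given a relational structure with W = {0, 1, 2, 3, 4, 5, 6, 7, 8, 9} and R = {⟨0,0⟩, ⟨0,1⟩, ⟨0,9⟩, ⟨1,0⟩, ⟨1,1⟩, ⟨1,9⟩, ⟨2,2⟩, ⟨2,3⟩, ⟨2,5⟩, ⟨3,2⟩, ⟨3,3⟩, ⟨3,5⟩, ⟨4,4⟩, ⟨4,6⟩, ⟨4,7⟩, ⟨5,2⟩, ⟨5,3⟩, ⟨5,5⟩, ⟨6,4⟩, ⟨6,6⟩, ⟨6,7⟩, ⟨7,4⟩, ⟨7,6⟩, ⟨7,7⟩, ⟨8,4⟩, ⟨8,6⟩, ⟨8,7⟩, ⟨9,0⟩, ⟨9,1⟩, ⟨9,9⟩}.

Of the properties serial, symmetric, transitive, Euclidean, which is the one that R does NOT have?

symmetric

Serial: yes — every world has a successor (e.g. 0 R 0).
Symmetric: no — 8 R 4 but not 4 R 8.
Transitive: yes — every two-step R-path is closed by a direct edge.
Euclidean: yes — any two successors of a common world are R-related.
Only symmetric fails.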